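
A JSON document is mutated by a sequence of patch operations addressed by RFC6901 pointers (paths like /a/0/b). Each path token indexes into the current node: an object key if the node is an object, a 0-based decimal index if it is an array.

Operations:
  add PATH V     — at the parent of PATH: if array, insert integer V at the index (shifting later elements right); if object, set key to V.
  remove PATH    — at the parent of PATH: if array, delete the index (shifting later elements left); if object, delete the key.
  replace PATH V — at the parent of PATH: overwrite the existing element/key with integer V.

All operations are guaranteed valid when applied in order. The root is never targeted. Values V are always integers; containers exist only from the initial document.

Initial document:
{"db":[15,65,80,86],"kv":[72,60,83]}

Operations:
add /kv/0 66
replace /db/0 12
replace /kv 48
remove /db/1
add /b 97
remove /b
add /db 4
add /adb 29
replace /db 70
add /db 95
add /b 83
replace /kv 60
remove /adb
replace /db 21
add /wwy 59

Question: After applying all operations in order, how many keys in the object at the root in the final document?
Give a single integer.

After op 1 (add /kv/0 66): {"db":[15,65,80,86],"kv":[66,72,60,83]}
After op 2 (replace /db/0 12): {"db":[12,65,80,86],"kv":[66,72,60,83]}
After op 3 (replace /kv 48): {"db":[12,65,80,86],"kv":48}
After op 4 (remove /db/1): {"db":[12,80,86],"kv":48}
After op 5 (add /b 97): {"b":97,"db":[12,80,86],"kv":48}
After op 6 (remove /b): {"db":[12,80,86],"kv":48}
After op 7 (add /db 4): {"db":4,"kv":48}
After op 8 (add /adb 29): {"adb":29,"db":4,"kv":48}
After op 9 (replace /db 70): {"adb":29,"db":70,"kv":48}
After op 10 (add /db 95): {"adb":29,"db":95,"kv":48}
After op 11 (add /b 83): {"adb":29,"b":83,"db":95,"kv":48}
After op 12 (replace /kv 60): {"adb":29,"b":83,"db":95,"kv":60}
After op 13 (remove /adb): {"b":83,"db":95,"kv":60}
After op 14 (replace /db 21): {"b":83,"db":21,"kv":60}
After op 15 (add /wwy 59): {"b":83,"db":21,"kv":60,"wwy":59}
Size at the root: 4

Answer: 4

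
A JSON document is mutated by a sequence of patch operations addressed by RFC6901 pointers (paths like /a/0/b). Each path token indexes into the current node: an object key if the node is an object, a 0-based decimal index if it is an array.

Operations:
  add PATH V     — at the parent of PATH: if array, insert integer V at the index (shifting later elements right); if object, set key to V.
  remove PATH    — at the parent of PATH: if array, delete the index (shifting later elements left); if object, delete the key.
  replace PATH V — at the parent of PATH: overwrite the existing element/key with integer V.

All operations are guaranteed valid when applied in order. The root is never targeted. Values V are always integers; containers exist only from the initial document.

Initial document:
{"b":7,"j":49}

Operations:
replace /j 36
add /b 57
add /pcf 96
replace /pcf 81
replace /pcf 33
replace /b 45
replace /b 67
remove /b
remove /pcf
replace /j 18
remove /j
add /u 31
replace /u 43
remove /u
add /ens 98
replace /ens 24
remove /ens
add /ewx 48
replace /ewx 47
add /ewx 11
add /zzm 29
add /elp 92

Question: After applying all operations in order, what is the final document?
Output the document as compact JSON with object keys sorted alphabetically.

After op 1 (replace /j 36): {"b":7,"j":36}
After op 2 (add /b 57): {"b":57,"j":36}
After op 3 (add /pcf 96): {"b":57,"j":36,"pcf":96}
After op 4 (replace /pcf 81): {"b":57,"j":36,"pcf":81}
After op 5 (replace /pcf 33): {"b":57,"j":36,"pcf":33}
After op 6 (replace /b 45): {"b":45,"j":36,"pcf":33}
After op 7 (replace /b 67): {"b":67,"j":36,"pcf":33}
After op 8 (remove /b): {"j":36,"pcf":33}
After op 9 (remove /pcf): {"j":36}
After op 10 (replace /j 18): {"j":18}
After op 11 (remove /j): {}
After op 12 (add /u 31): {"u":31}
After op 13 (replace /u 43): {"u":43}
After op 14 (remove /u): {}
After op 15 (add /ens 98): {"ens":98}
After op 16 (replace /ens 24): {"ens":24}
After op 17 (remove /ens): {}
After op 18 (add /ewx 48): {"ewx":48}
After op 19 (replace /ewx 47): {"ewx":47}
After op 20 (add /ewx 11): {"ewx":11}
After op 21 (add /zzm 29): {"ewx":11,"zzm":29}
After op 22 (add /elp 92): {"elp":92,"ewx":11,"zzm":29}

Answer: {"elp":92,"ewx":11,"zzm":29}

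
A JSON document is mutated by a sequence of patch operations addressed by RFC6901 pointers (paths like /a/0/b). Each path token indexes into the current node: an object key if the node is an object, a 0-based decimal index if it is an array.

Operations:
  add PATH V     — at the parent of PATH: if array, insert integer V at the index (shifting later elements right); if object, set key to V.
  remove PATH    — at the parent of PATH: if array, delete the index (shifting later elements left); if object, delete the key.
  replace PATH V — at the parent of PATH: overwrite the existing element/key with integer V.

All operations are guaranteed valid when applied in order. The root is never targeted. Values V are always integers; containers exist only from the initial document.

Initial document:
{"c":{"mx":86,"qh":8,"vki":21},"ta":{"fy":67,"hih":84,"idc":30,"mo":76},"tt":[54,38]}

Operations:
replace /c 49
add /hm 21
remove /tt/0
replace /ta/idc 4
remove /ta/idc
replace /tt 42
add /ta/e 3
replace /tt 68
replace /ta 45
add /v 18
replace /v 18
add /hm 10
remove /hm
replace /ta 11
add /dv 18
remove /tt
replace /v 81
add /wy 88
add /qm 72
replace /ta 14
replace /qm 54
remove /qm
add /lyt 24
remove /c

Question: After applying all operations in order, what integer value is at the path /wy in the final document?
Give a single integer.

Answer: 88

Derivation:
After op 1 (replace /c 49): {"c":49,"ta":{"fy":67,"hih":84,"idc":30,"mo":76},"tt":[54,38]}
After op 2 (add /hm 21): {"c":49,"hm":21,"ta":{"fy":67,"hih":84,"idc":30,"mo":76},"tt":[54,38]}
After op 3 (remove /tt/0): {"c":49,"hm":21,"ta":{"fy":67,"hih":84,"idc":30,"mo":76},"tt":[38]}
After op 4 (replace /ta/idc 4): {"c":49,"hm":21,"ta":{"fy":67,"hih":84,"idc":4,"mo":76},"tt":[38]}
After op 5 (remove /ta/idc): {"c":49,"hm":21,"ta":{"fy":67,"hih":84,"mo":76},"tt":[38]}
After op 6 (replace /tt 42): {"c":49,"hm":21,"ta":{"fy":67,"hih":84,"mo":76},"tt":42}
After op 7 (add /ta/e 3): {"c":49,"hm":21,"ta":{"e":3,"fy":67,"hih":84,"mo":76},"tt":42}
After op 8 (replace /tt 68): {"c":49,"hm":21,"ta":{"e":3,"fy":67,"hih":84,"mo":76},"tt":68}
After op 9 (replace /ta 45): {"c":49,"hm":21,"ta":45,"tt":68}
After op 10 (add /v 18): {"c":49,"hm":21,"ta":45,"tt":68,"v":18}
After op 11 (replace /v 18): {"c":49,"hm":21,"ta":45,"tt":68,"v":18}
After op 12 (add /hm 10): {"c":49,"hm":10,"ta":45,"tt":68,"v":18}
After op 13 (remove /hm): {"c":49,"ta":45,"tt":68,"v":18}
After op 14 (replace /ta 11): {"c":49,"ta":11,"tt":68,"v":18}
After op 15 (add /dv 18): {"c":49,"dv":18,"ta":11,"tt":68,"v":18}
After op 16 (remove /tt): {"c":49,"dv":18,"ta":11,"v":18}
After op 17 (replace /v 81): {"c":49,"dv":18,"ta":11,"v":81}
After op 18 (add /wy 88): {"c":49,"dv":18,"ta":11,"v":81,"wy":88}
After op 19 (add /qm 72): {"c":49,"dv":18,"qm":72,"ta":11,"v":81,"wy":88}
After op 20 (replace /ta 14): {"c":49,"dv":18,"qm":72,"ta":14,"v":81,"wy":88}
After op 21 (replace /qm 54): {"c":49,"dv":18,"qm":54,"ta":14,"v":81,"wy":88}
After op 22 (remove /qm): {"c":49,"dv":18,"ta":14,"v":81,"wy":88}
After op 23 (add /lyt 24): {"c":49,"dv":18,"lyt":24,"ta":14,"v":81,"wy":88}
After op 24 (remove /c): {"dv":18,"lyt":24,"ta":14,"v":81,"wy":88}
Value at /wy: 88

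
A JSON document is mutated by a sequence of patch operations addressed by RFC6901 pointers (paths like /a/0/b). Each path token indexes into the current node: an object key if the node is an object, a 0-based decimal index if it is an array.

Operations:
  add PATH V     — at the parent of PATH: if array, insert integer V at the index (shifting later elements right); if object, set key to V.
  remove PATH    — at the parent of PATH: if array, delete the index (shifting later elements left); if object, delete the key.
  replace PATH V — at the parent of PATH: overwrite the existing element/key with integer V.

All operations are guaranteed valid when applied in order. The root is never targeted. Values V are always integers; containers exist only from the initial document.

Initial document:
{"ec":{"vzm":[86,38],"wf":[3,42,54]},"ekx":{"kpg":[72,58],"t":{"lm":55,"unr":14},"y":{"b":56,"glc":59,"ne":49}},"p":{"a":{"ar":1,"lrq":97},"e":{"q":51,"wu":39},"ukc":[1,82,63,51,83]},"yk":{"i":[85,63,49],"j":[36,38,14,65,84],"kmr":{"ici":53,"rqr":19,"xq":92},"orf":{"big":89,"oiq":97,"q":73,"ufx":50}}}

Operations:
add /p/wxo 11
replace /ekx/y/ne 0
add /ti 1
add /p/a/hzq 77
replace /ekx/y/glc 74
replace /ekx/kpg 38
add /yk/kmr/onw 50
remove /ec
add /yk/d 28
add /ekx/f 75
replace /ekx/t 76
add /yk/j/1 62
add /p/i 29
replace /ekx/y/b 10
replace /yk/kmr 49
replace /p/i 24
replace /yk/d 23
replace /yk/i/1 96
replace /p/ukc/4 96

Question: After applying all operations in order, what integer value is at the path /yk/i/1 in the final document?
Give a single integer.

Answer: 96

Derivation:
After op 1 (add /p/wxo 11): {"ec":{"vzm":[86,38],"wf":[3,42,54]},"ekx":{"kpg":[72,58],"t":{"lm":55,"unr":14},"y":{"b":56,"glc":59,"ne":49}},"p":{"a":{"ar":1,"lrq":97},"e":{"q":51,"wu":39},"ukc":[1,82,63,51,83],"wxo":11},"yk":{"i":[85,63,49],"j":[36,38,14,65,84],"kmr":{"ici":53,"rqr":19,"xq":92},"orf":{"big":89,"oiq":97,"q":73,"ufx":50}}}
After op 2 (replace /ekx/y/ne 0): {"ec":{"vzm":[86,38],"wf":[3,42,54]},"ekx":{"kpg":[72,58],"t":{"lm":55,"unr":14},"y":{"b":56,"glc":59,"ne":0}},"p":{"a":{"ar":1,"lrq":97},"e":{"q":51,"wu":39},"ukc":[1,82,63,51,83],"wxo":11},"yk":{"i":[85,63,49],"j":[36,38,14,65,84],"kmr":{"ici":53,"rqr":19,"xq":92},"orf":{"big":89,"oiq":97,"q":73,"ufx":50}}}
After op 3 (add /ti 1): {"ec":{"vzm":[86,38],"wf":[3,42,54]},"ekx":{"kpg":[72,58],"t":{"lm":55,"unr":14},"y":{"b":56,"glc":59,"ne":0}},"p":{"a":{"ar":1,"lrq":97},"e":{"q":51,"wu":39},"ukc":[1,82,63,51,83],"wxo":11},"ti":1,"yk":{"i":[85,63,49],"j":[36,38,14,65,84],"kmr":{"ici":53,"rqr":19,"xq":92},"orf":{"big":89,"oiq":97,"q":73,"ufx":50}}}
After op 4 (add /p/a/hzq 77): {"ec":{"vzm":[86,38],"wf":[3,42,54]},"ekx":{"kpg":[72,58],"t":{"lm":55,"unr":14},"y":{"b":56,"glc":59,"ne":0}},"p":{"a":{"ar":1,"hzq":77,"lrq":97},"e":{"q":51,"wu":39},"ukc":[1,82,63,51,83],"wxo":11},"ti":1,"yk":{"i":[85,63,49],"j":[36,38,14,65,84],"kmr":{"ici":53,"rqr":19,"xq":92},"orf":{"big":89,"oiq":97,"q":73,"ufx":50}}}
After op 5 (replace /ekx/y/glc 74): {"ec":{"vzm":[86,38],"wf":[3,42,54]},"ekx":{"kpg":[72,58],"t":{"lm":55,"unr":14},"y":{"b":56,"glc":74,"ne":0}},"p":{"a":{"ar":1,"hzq":77,"lrq":97},"e":{"q":51,"wu":39},"ukc":[1,82,63,51,83],"wxo":11},"ti":1,"yk":{"i":[85,63,49],"j":[36,38,14,65,84],"kmr":{"ici":53,"rqr":19,"xq":92},"orf":{"big":89,"oiq":97,"q":73,"ufx":50}}}
After op 6 (replace /ekx/kpg 38): {"ec":{"vzm":[86,38],"wf":[3,42,54]},"ekx":{"kpg":38,"t":{"lm":55,"unr":14},"y":{"b":56,"glc":74,"ne":0}},"p":{"a":{"ar":1,"hzq":77,"lrq":97},"e":{"q":51,"wu":39},"ukc":[1,82,63,51,83],"wxo":11},"ti":1,"yk":{"i":[85,63,49],"j":[36,38,14,65,84],"kmr":{"ici":53,"rqr":19,"xq":92},"orf":{"big":89,"oiq":97,"q":73,"ufx":50}}}
After op 7 (add /yk/kmr/onw 50): {"ec":{"vzm":[86,38],"wf":[3,42,54]},"ekx":{"kpg":38,"t":{"lm":55,"unr":14},"y":{"b":56,"glc":74,"ne":0}},"p":{"a":{"ar":1,"hzq":77,"lrq":97},"e":{"q":51,"wu":39},"ukc":[1,82,63,51,83],"wxo":11},"ti":1,"yk":{"i":[85,63,49],"j":[36,38,14,65,84],"kmr":{"ici":53,"onw":50,"rqr":19,"xq":92},"orf":{"big":89,"oiq":97,"q":73,"ufx":50}}}
After op 8 (remove /ec): {"ekx":{"kpg":38,"t":{"lm":55,"unr":14},"y":{"b":56,"glc":74,"ne":0}},"p":{"a":{"ar":1,"hzq":77,"lrq":97},"e":{"q":51,"wu":39},"ukc":[1,82,63,51,83],"wxo":11},"ti":1,"yk":{"i":[85,63,49],"j":[36,38,14,65,84],"kmr":{"ici":53,"onw":50,"rqr":19,"xq":92},"orf":{"big":89,"oiq":97,"q":73,"ufx":50}}}
After op 9 (add /yk/d 28): {"ekx":{"kpg":38,"t":{"lm":55,"unr":14},"y":{"b":56,"glc":74,"ne":0}},"p":{"a":{"ar":1,"hzq":77,"lrq":97},"e":{"q":51,"wu":39},"ukc":[1,82,63,51,83],"wxo":11},"ti":1,"yk":{"d":28,"i":[85,63,49],"j":[36,38,14,65,84],"kmr":{"ici":53,"onw":50,"rqr":19,"xq":92},"orf":{"big":89,"oiq":97,"q":73,"ufx":50}}}
After op 10 (add /ekx/f 75): {"ekx":{"f":75,"kpg":38,"t":{"lm":55,"unr":14},"y":{"b":56,"glc":74,"ne":0}},"p":{"a":{"ar":1,"hzq":77,"lrq":97},"e":{"q":51,"wu":39},"ukc":[1,82,63,51,83],"wxo":11},"ti":1,"yk":{"d":28,"i":[85,63,49],"j":[36,38,14,65,84],"kmr":{"ici":53,"onw":50,"rqr":19,"xq":92},"orf":{"big":89,"oiq":97,"q":73,"ufx":50}}}
After op 11 (replace /ekx/t 76): {"ekx":{"f":75,"kpg":38,"t":76,"y":{"b":56,"glc":74,"ne":0}},"p":{"a":{"ar":1,"hzq":77,"lrq":97},"e":{"q":51,"wu":39},"ukc":[1,82,63,51,83],"wxo":11},"ti":1,"yk":{"d":28,"i":[85,63,49],"j":[36,38,14,65,84],"kmr":{"ici":53,"onw":50,"rqr":19,"xq":92},"orf":{"big":89,"oiq":97,"q":73,"ufx":50}}}
After op 12 (add /yk/j/1 62): {"ekx":{"f":75,"kpg":38,"t":76,"y":{"b":56,"glc":74,"ne":0}},"p":{"a":{"ar":1,"hzq":77,"lrq":97},"e":{"q":51,"wu":39},"ukc":[1,82,63,51,83],"wxo":11},"ti":1,"yk":{"d":28,"i":[85,63,49],"j":[36,62,38,14,65,84],"kmr":{"ici":53,"onw":50,"rqr":19,"xq":92},"orf":{"big":89,"oiq":97,"q":73,"ufx":50}}}
After op 13 (add /p/i 29): {"ekx":{"f":75,"kpg":38,"t":76,"y":{"b":56,"glc":74,"ne":0}},"p":{"a":{"ar":1,"hzq":77,"lrq":97},"e":{"q":51,"wu":39},"i":29,"ukc":[1,82,63,51,83],"wxo":11},"ti":1,"yk":{"d":28,"i":[85,63,49],"j":[36,62,38,14,65,84],"kmr":{"ici":53,"onw":50,"rqr":19,"xq":92},"orf":{"big":89,"oiq":97,"q":73,"ufx":50}}}
After op 14 (replace /ekx/y/b 10): {"ekx":{"f":75,"kpg":38,"t":76,"y":{"b":10,"glc":74,"ne":0}},"p":{"a":{"ar":1,"hzq":77,"lrq":97},"e":{"q":51,"wu":39},"i":29,"ukc":[1,82,63,51,83],"wxo":11},"ti":1,"yk":{"d":28,"i":[85,63,49],"j":[36,62,38,14,65,84],"kmr":{"ici":53,"onw":50,"rqr":19,"xq":92},"orf":{"big":89,"oiq":97,"q":73,"ufx":50}}}
After op 15 (replace /yk/kmr 49): {"ekx":{"f":75,"kpg":38,"t":76,"y":{"b":10,"glc":74,"ne":0}},"p":{"a":{"ar":1,"hzq":77,"lrq":97},"e":{"q":51,"wu":39},"i":29,"ukc":[1,82,63,51,83],"wxo":11},"ti":1,"yk":{"d":28,"i":[85,63,49],"j":[36,62,38,14,65,84],"kmr":49,"orf":{"big":89,"oiq":97,"q":73,"ufx":50}}}
After op 16 (replace /p/i 24): {"ekx":{"f":75,"kpg":38,"t":76,"y":{"b":10,"glc":74,"ne":0}},"p":{"a":{"ar":1,"hzq":77,"lrq":97},"e":{"q":51,"wu":39},"i":24,"ukc":[1,82,63,51,83],"wxo":11},"ti":1,"yk":{"d":28,"i":[85,63,49],"j":[36,62,38,14,65,84],"kmr":49,"orf":{"big":89,"oiq":97,"q":73,"ufx":50}}}
After op 17 (replace /yk/d 23): {"ekx":{"f":75,"kpg":38,"t":76,"y":{"b":10,"glc":74,"ne":0}},"p":{"a":{"ar":1,"hzq":77,"lrq":97},"e":{"q":51,"wu":39},"i":24,"ukc":[1,82,63,51,83],"wxo":11},"ti":1,"yk":{"d":23,"i":[85,63,49],"j":[36,62,38,14,65,84],"kmr":49,"orf":{"big":89,"oiq":97,"q":73,"ufx":50}}}
After op 18 (replace /yk/i/1 96): {"ekx":{"f":75,"kpg":38,"t":76,"y":{"b":10,"glc":74,"ne":0}},"p":{"a":{"ar":1,"hzq":77,"lrq":97},"e":{"q":51,"wu":39},"i":24,"ukc":[1,82,63,51,83],"wxo":11},"ti":1,"yk":{"d":23,"i":[85,96,49],"j":[36,62,38,14,65,84],"kmr":49,"orf":{"big":89,"oiq":97,"q":73,"ufx":50}}}
After op 19 (replace /p/ukc/4 96): {"ekx":{"f":75,"kpg":38,"t":76,"y":{"b":10,"glc":74,"ne":0}},"p":{"a":{"ar":1,"hzq":77,"lrq":97},"e":{"q":51,"wu":39},"i":24,"ukc":[1,82,63,51,96],"wxo":11},"ti":1,"yk":{"d":23,"i":[85,96,49],"j":[36,62,38,14,65,84],"kmr":49,"orf":{"big":89,"oiq":97,"q":73,"ufx":50}}}
Value at /yk/i/1: 96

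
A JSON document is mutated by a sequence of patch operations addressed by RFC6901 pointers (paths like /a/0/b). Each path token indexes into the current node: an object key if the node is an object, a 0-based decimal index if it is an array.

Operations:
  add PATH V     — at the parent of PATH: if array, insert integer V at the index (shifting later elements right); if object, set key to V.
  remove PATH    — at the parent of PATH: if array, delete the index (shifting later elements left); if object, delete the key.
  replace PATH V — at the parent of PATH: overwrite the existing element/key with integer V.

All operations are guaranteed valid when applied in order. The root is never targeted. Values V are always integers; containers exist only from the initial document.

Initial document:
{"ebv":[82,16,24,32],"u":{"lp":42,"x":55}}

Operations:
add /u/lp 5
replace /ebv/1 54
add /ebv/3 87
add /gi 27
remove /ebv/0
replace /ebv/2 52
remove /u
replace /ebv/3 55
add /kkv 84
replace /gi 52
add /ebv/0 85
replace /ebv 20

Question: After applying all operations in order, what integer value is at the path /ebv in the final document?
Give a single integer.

After op 1 (add /u/lp 5): {"ebv":[82,16,24,32],"u":{"lp":5,"x":55}}
After op 2 (replace /ebv/1 54): {"ebv":[82,54,24,32],"u":{"lp":5,"x":55}}
After op 3 (add /ebv/3 87): {"ebv":[82,54,24,87,32],"u":{"lp":5,"x":55}}
After op 4 (add /gi 27): {"ebv":[82,54,24,87,32],"gi":27,"u":{"lp":5,"x":55}}
After op 5 (remove /ebv/0): {"ebv":[54,24,87,32],"gi":27,"u":{"lp":5,"x":55}}
After op 6 (replace /ebv/2 52): {"ebv":[54,24,52,32],"gi":27,"u":{"lp":5,"x":55}}
After op 7 (remove /u): {"ebv":[54,24,52,32],"gi":27}
After op 8 (replace /ebv/3 55): {"ebv":[54,24,52,55],"gi":27}
After op 9 (add /kkv 84): {"ebv":[54,24,52,55],"gi":27,"kkv":84}
After op 10 (replace /gi 52): {"ebv":[54,24,52,55],"gi":52,"kkv":84}
After op 11 (add /ebv/0 85): {"ebv":[85,54,24,52,55],"gi":52,"kkv":84}
After op 12 (replace /ebv 20): {"ebv":20,"gi":52,"kkv":84}
Value at /ebv: 20

Answer: 20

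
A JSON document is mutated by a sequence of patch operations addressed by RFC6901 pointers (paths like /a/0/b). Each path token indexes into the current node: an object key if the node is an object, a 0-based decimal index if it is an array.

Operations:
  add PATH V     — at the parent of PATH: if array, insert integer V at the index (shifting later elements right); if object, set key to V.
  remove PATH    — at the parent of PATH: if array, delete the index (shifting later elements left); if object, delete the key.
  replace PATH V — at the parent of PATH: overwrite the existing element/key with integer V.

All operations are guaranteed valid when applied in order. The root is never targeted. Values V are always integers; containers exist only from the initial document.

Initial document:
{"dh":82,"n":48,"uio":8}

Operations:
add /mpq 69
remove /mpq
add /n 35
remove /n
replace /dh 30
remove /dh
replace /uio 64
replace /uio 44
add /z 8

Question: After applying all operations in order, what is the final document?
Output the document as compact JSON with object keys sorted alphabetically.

After op 1 (add /mpq 69): {"dh":82,"mpq":69,"n":48,"uio":8}
After op 2 (remove /mpq): {"dh":82,"n":48,"uio":8}
After op 3 (add /n 35): {"dh":82,"n":35,"uio":8}
After op 4 (remove /n): {"dh":82,"uio":8}
After op 5 (replace /dh 30): {"dh":30,"uio":8}
After op 6 (remove /dh): {"uio":8}
After op 7 (replace /uio 64): {"uio":64}
After op 8 (replace /uio 44): {"uio":44}
After op 9 (add /z 8): {"uio":44,"z":8}

Answer: {"uio":44,"z":8}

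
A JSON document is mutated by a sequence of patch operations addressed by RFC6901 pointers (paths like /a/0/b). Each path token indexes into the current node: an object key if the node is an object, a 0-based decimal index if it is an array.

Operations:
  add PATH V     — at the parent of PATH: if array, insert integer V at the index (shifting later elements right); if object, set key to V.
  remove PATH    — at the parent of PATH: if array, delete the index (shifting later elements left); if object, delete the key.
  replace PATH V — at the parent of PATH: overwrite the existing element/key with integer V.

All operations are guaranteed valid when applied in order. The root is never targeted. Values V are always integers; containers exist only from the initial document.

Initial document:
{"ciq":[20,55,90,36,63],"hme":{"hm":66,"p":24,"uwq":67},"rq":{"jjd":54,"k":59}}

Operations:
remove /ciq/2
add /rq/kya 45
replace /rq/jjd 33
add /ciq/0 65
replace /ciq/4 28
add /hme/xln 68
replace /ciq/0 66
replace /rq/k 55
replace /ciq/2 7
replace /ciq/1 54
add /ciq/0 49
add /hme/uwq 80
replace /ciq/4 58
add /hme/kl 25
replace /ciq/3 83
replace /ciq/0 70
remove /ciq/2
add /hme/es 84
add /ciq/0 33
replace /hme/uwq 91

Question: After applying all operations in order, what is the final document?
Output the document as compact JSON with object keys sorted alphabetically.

After op 1 (remove /ciq/2): {"ciq":[20,55,36,63],"hme":{"hm":66,"p":24,"uwq":67},"rq":{"jjd":54,"k":59}}
After op 2 (add /rq/kya 45): {"ciq":[20,55,36,63],"hme":{"hm":66,"p":24,"uwq":67},"rq":{"jjd":54,"k":59,"kya":45}}
After op 3 (replace /rq/jjd 33): {"ciq":[20,55,36,63],"hme":{"hm":66,"p":24,"uwq":67},"rq":{"jjd":33,"k":59,"kya":45}}
After op 4 (add /ciq/0 65): {"ciq":[65,20,55,36,63],"hme":{"hm":66,"p":24,"uwq":67},"rq":{"jjd":33,"k":59,"kya":45}}
After op 5 (replace /ciq/4 28): {"ciq":[65,20,55,36,28],"hme":{"hm":66,"p":24,"uwq":67},"rq":{"jjd":33,"k":59,"kya":45}}
After op 6 (add /hme/xln 68): {"ciq":[65,20,55,36,28],"hme":{"hm":66,"p":24,"uwq":67,"xln":68},"rq":{"jjd":33,"k":59,"kya":45}}
After op 7 (replace /ciq/0 66): {"ciq":[66,20,55,36,28],"hme":{"hm":66,"p":24,"uwq":67,"xln":68},"rq":{"jjd":33,"k":59,"kya":45}}
After op 8 (replace /rq/k 55): {"ciq":[66,20,55,36,28],"hme":{"hm":66,"p":24,"uwq":67,"xln":68},"rq":{"jjd":33,"k":55,"kya":45}}
After op 9 (replace /ciq/2 7): {"ciq":[66,20,7,36,28],"hme":{"hm":66,"p":24,"uwq":67,"xln":68},"rq":{"jjd":33,"k":55,"kya":45}}
After op 10 (replace /ciq/1 54): {"ciq":[66,54,7,36,28],"hme":{"hm":66,"p":24,"uwq":67,"xln":68},"rq":{"jjd":33,"k":55,"kya":45}}
After op 11 (add /ciq/0 49): {"ciq":[49,66,54,7,36,28],"hme":{"hm":66,"p":24,"uwq":67,"xln":68},"rq":{"jjd":33,"k":55,"kya":45}}
After op 12 (add /hme/uwq 80): {"ciq":[49,66,54,7,36,28],"hme":{"hm":66,"p":24,"uwq":80,"xln":68},"rq":{"jjd":33,"k":55,"kya":45}}
After op 13 (replace /ciq/4 58): {"ciq":[49,66,54,7,58,28],"hme":{"hm":66,"p":24,"uwq":80,"xln":68},"rq":{"jjd":33,"k":55,"kya":45}}
After op 14 (add /hme/kl 25): {"ciq":[49,66,54,7,58,28],"hme":{"hm":66,"kl":25,"p":24,"uwq":80,"xln":68},"rq":{"jjd":33,"k":55,"kya":45}}
After op 15 (replace /ciq/3 83): {"ciq":[49,66,54,83,58,28],"hme":{"hm":66,"kl":25,"p":24,"uwq":80,"xln":68},"rq":{"jjd":33,"k":55,"kya":45}}
After op 16 (replace /ciq/0 70): {"ciq":[70,66,54,83,58,28],"hme":{"hm":66,"kl":25,"p":24,"uwq":80,"xln":68},"rq":{"jjd":33,"k":55,"kya":45}}
After op 17 (remove /ciq/2): {"ciq":[70,66,83,58,28],"hme":{"hm":66,"kl":25,"p":24,"uwq":80,"xln":68},"rq":{"jjd":33,"k":55,"kya":45}}
After op 18 (add /hme/es 84): {"ciq":[70,66,83,58,28],"hme":{"es":84,"hm":66,"kl":25,"p":24,"uwq":80,"xln":68},"rq":{"jjd":33,"k":55,"kya":45}}
After op 19 (add /ciq/0 33): {"ciq":[33,70,66,83,58,28],"hme":{"es":84,"hm":66,"kl":25,"p":24,"uwq":80,"xln":68},"rq":{"jjd":33,"k":55,"kya":45}}
After op 20 (replace /hme/uwq 91): {"ciq":[33,70,66,83,58,28],"hme":{"es":84,"hm":66,"kl":25,"p":24,"uwq":91,"xln":68},"rq":{"jjd":33,"k":55,"kya":45}}

Answer: {"ciq":[33,70,66,83,58,28],"hme":{"es":84,"hm":66,"kl":25,"p":24,"uwq":91,"xln":68},"rq":{"jjd":33,"k":55,"kya":45}}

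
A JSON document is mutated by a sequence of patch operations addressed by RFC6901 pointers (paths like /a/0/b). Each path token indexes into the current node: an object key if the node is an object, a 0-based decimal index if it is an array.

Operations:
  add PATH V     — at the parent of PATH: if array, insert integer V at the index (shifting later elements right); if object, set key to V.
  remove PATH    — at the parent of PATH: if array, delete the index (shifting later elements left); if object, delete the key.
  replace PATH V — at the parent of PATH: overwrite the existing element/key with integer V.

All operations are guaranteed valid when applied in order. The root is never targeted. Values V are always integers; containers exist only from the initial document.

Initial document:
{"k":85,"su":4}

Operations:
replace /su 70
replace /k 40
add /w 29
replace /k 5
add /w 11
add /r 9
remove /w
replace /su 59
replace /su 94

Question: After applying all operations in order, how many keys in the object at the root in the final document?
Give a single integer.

Answer: 3

Derivation:
After op 1 (replace /su 70): {"k":85,"su":70}
After op 2 (replace /k 40): {"k":40,"su":70}
After op 3 (add /w 29): {"k":40,"su":70,"w":29}
After op 4 (replace /k 5): {"k":5,"su":70,"w":29}
After op 5 (add /w 11): {"k":5,"su":70,"w":11}
After op 6 (add /r 9): {"k":5,"r":9,"su":70,"w":11}
After op 7 (remove /w): {"k":5,"r":9,"su":70}
After op 8 (replace /su 59): {"k":5,"r":9,"su":59}
After op 9 (replace /su 94): {"k":5,"r":9,"su":94}
Size at the root: 3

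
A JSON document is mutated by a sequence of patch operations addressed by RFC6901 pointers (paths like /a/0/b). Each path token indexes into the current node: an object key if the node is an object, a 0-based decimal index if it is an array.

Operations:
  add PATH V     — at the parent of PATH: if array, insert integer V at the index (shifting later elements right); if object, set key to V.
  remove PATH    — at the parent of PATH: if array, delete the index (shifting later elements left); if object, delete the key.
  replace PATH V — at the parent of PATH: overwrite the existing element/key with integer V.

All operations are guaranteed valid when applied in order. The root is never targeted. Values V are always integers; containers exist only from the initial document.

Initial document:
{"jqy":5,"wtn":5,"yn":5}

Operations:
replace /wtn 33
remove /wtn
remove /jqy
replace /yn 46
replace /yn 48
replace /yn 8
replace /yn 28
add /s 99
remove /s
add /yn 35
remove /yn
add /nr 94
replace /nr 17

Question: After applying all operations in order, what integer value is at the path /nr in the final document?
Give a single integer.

Answer: 17

Derivation:
After op 1 (replace /wtn 33): {"jqy":5,"wtn":33,"yn":5}
After op 2 (remove /wtn): {"jqy":5,"yn":5}
After op 3 (remove /jqy): {"yn":5}
After op 4 (replace /yn 46): {"yn":46}
After op 5 (replace /yn 48): {"yn":48}
After op 6 (replace /yn 8): {"yn":8}
After op 7 (replace /yn 28): {"yn":28}
After op 8 (add /s 99): {"s":99,"yn":28}
After op 9 (remove /s): {"yn":28}
After op 10 (add /yn 35): {"yn":35}
After op 11 (remove /yn): {}
After op 12 (add /nr 94): {"nr":94}
After op 13 (replace /nr 17): {"nr":17}
Value at /nr: 17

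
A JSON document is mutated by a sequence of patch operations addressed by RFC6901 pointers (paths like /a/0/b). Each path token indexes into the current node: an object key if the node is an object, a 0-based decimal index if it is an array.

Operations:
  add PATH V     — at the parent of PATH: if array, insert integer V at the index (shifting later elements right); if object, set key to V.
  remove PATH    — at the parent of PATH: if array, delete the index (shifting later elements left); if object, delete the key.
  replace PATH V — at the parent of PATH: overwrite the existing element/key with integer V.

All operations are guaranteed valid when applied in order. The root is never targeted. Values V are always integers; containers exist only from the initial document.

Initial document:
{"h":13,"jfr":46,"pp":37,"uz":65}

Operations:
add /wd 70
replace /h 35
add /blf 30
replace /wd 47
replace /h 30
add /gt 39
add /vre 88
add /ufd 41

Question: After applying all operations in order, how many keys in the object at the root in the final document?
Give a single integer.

After op 1 (add /wd 70): {"h":13,"jfr":46,"pp":37,"uz":65,"wd":70}
After op 2 (replace /h 35): {"h":35,"jfr":46,"pp":37,"uz":65,"wd":70}
After op 3 (add /blf 30): {"blf":30,"h":35,"jfr":46,"pp":37,"uz":65,"wd":70}
After op 4 (replace /wd 47): {"blf":30,"h":35,"jfr":46,"pp":37,"uz":65,"wd":47}
After op 5 (replace /h 30): {"blf":30,"h":30,"jfr":46,"pp":37,"uz":65,"wd":47}
After op 6 (add /gt 39): {"blf":30,"gt":39,"h":30,"jfr":46,"pp":37,"uz":65,"wd":47}
After op 7 (add /vre 88): {"blf":30,"gt":39,"h":30,"jfr":46,"pp":37,"uz":65,"vre":88,"wd":47}
After op 8 (add /ufd 41): {"blf":30,"gt":39,"h":30,"jfr":46,"pp":37,"ufd":41,"uz":65,"vre":88,"wd":47}
Size at the root: 9

Answer: 9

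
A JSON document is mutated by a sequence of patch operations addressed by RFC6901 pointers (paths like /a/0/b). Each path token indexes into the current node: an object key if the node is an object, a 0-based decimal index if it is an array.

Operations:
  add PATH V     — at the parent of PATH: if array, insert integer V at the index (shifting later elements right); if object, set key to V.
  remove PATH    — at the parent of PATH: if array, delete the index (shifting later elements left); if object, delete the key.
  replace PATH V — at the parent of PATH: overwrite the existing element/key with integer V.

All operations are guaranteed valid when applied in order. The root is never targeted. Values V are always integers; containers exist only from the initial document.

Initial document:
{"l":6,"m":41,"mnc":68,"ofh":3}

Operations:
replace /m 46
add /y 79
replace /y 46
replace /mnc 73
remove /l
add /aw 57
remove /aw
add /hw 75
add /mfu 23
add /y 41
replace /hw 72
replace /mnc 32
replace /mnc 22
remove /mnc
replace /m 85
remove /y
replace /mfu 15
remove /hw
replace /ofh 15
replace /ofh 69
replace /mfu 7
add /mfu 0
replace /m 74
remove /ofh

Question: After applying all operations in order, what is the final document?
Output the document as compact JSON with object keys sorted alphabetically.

Answer: {"m":74,"mfu":0}

Derivation:
After op 1 (replace /m 46): {"l":6,"m":46,"mnc":68,"ofh":3}
After op 2 (add /y 79): {"l":6,"m":46,"mnc":68,"ofh":3,"y":79}
After op 3 (replace /y 46): {"l":6,"m":46,"mnc":68,"ofh":3,"y":46}
After op 4 (replace /mnc 73): {"l":6,"m":46,"mnc":73,"ofh":3,"y":46}
After op 5 (remove /l): {"m":46,"mnc":73,"ofh":3,"y":46}
After op 6 (add /aw 57): {"aw":57,"m":46,"mnc":73,"ofh":3,"y":46}
After op 7 (remove /aw): {"m":46,"mnc":73,"ofh":3,"y":46}
After op 8 (add /hw 75): {"hw":75,"m":46,"mnc":73,"ofh":3,"y":46}
After op 9 (add /mfu 23): {"hw":75,"m":46,"mfu":23,"mnc":73,"ofh":3,"y":46}
After op 10 (add /y 41): {"hw":75,"m":46,"mfu":23,"mnc":73,"ofh":3,"y":41}
After op 11 (replace /hw 72): {"hw":72,"m":46,"mfu":23,"mnc":73,"ofh":3,"y":41}
After op 12 (replace /mnc 32): {"hw":72,"m":46,"mfu":23,"mnc":32,"ofh":3,"y":41}
After op 13 (replace /mnc 22): {"hw":72,"m":46,"mfu":23,"mnc":22,"ofh":3,"y":41}
After op 14 (remove /mnc): {"hw":72,"m":46,"mfu":23,"ofh":3,"y":41}
After op 15 (replace /m 85): {"hw":72,"m":85,"mfu":23,"ofh":3,"y":41}
After op 16 (remove /y): {"hw":72,"m":85,"mfu":23,"ofh":3}
After op 17 (replace /mfu 15): {"hw":72,"m":85,"mfu":15,"ofh":3}
After op 18 (remove /hw): {"m":85,"mfu":15,"ofh":3}
After op 19 (replace /ofh 15): {"m":85,"mfu":15,"ofh":15}
After op 20 (replace /ofh 69): {"m":85,"mfu":15,"ofh":69}
After op 21 (replace /mfu 7): {"m":85,"mfu":7,"ofh":69}
After op 22 (add /mfu 0): {"m":85,"mfu":0,"ofh":69}
After op 23 (replace /m 74): {"m":74,"mfu":0,"ofh":69}
After op 24 (remove /ofh): {"m":74,"mfu":0}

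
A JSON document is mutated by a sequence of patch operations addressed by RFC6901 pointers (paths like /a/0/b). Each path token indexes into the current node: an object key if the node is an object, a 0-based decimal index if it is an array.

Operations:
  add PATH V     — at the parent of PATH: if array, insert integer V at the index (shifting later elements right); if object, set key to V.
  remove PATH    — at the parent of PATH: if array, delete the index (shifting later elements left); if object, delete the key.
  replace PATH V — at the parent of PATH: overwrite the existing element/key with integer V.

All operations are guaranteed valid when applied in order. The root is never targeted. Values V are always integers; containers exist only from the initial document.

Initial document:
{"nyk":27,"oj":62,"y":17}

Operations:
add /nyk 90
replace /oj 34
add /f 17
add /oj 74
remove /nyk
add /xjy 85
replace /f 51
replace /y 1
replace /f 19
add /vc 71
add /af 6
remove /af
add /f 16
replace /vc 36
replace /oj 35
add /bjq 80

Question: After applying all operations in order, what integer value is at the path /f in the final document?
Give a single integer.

Answer: 16

Derivation:
After op 1 (add /nyk 90): {"nyk":90,"oj":62,"y":17}
After op 2 (replace /oj 34): {"nyk":90,"oj":34,"y":17}
After op 3 (add /f 17): {"f":17,"nyk":90,"oj":34,"y":17}
After op 4 (add /oj 74): {"f":17,"nyk":90,"oj":74,"y":17}
After op 5 (remove /nyk): {"f":17,"oj":74,"y":17}
After op 6 (add /xjy 85): {"f":17,"oj":74,"xjy":85,"y":17}
After op 7 (replace /f 51): {"f":51,"oj":74,"xjy":85,"y":17}
After op 8 (replace /y 1): {"f":51,"oj":74,"xjy":85,"y":1}
After op 9 (replace /f 19): {"f":19,"oj":74,"xjy":85,"y":1}
After op 10 (add /vc 71): {"f":19,"oj":74,"vc":71,"xjy":85,"y":1}
After op 11 (add /af 6): {"af":6,"f":19,"oj":74,"vc":71,"xjy":85,"y":1}
After op 12 (remove /af): {"f":19,"oj":74,"vc":71,"xjy":85,"y":1}
After op 13 (add /f 16): {"f":16,"oj":74,"vc":71,"xjy":85,"y":1}
After op 14 (replace /vc 36): {"f":16,"oj":74,"vc":36,"xjy":85,"y":1}
After op 15 (replace /oj 35): {"f":16,"oj":35,"vc":36,"xjy":85,"y":1}
After op 16 (add /bjq 80): {"bjq":80,"f":16,"oj":35,"vc":36,"xjy":85,"y":1}
Value at /f: 16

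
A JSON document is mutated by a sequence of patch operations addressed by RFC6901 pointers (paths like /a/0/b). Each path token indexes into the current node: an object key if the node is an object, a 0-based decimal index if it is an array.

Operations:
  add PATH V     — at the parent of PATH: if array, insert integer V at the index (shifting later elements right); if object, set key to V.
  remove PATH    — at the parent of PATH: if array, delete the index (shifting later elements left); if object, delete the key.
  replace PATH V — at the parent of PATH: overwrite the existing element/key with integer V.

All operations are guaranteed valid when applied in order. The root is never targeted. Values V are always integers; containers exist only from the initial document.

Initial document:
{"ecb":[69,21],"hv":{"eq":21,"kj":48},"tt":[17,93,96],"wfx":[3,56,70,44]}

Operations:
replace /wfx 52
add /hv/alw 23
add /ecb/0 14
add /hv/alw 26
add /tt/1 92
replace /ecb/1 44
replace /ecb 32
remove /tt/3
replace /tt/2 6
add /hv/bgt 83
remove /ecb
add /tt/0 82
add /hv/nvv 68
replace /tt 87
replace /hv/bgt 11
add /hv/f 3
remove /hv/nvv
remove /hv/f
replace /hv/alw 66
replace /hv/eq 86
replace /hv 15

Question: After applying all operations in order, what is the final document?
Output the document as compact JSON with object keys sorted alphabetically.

After op 1 (replace /wfx 52): {"ecb":[69,21],"hv":{"eq":21,"kj":48},"tt":[17,93,96],"wfx":52}
After op 2 (add /hv/alw 23): {"ecb":[69,21],"hv":{"alw":23,"eq":21,"kj":48},"tt":[17,93,96],"wfx":52}
After op 3 (add /ecb/0 14): {"ecb":[14,69,21],"hv":{"alw":23,"eq":21,"kj":48},"tt":[17,93,96],"wfx":52}
After op 4 (add /hv/alw 26): {"ecb":[14,69,21],"hv":{"alw":26,"eq":21,"kj":48},"tt":[17,93,96],"wfx":52}
After op 5 (add /tt/1 92): {"ecb":[14,69,21],"hv":{"alw":26,"eq":21,"kj":48},"tt":[17,92,93,96],"wfx":52}
After op 6 (replace /ecb/1 44): {"ecb":[14,44,21],"hv":{"alw":26,"eq":21,"kj":48},"tt":[17,92,93,96],"wfx":52}
After op 7 (replace /ecb 32): {"ecb":32,"hv":{"alw":26,"eq":21,"kj":48},"tt":[17,92,93,96],"wfx":52}
After op 8 (remove /tt/3): {"ecb":32,"hv":{"alw":26,"eq":21,"kj":48},"tt":[17,92,93],"wfx":52}
After op 9 (replace /tt/2 6): {"ecb":32,"hv":{"alw":26,"eq":21,"kj":48},"tt":[17,92,6],"wfx":52}
After op 10 (add /hv/bgt 83): {"ecb":32,"hv":{"alw":26,"bgt":83,"eq":21,"kj":48},"tt":[17,92,6],"wfx":52}
After op 11 (remove /ecb): {"hv":{"alw":26,"bgt":83,"eq":21,"kj":48},"tt":[17,92,6],"wfx":52}
After op 12 (add /tt/0 82): {"hv":{"alw":26,"bgt":83,"eq":21,"kj":48},"tt":[82,17,92,6],"wfx":52}
After op 13 (add /hv/nvv 68): {"hv":{"alw":26,"bgt":83,"eq":21,"kj":48,"nvv":68},"tt":[82,17,92,6],"wfx":52}
After op 14 (replace /tt 87): {"hv":{"alw":26,"bgt":83,"eq":21,"kj":48,"nvv":68},"tt":87,"wfx":52}
After op 15 (replace /hv/bgt 11): {"hv":{"alw":26,"bgt":11,"eq":21,"kj":48,"nvv":68},"tt":87,"wfx":52}
After op 16 (add /hv/f 3): {"hv":{"alw":26,"bgt":11,"eq":21,"f":3,"kj":48,"nvv":68},"tt":87,"wfx":52}
After op 17 (remove /hv/nvv): {"hv":{"alw":26,"bgt":11,"eq":21,"f":3,"kj":48},"tt":87,"wfx":52}
After op 18 (remove /hv/f): {"hv":{"alw":26,"bgt":11,"eq":21,"kj":48},"tt":87,"wfx":52}
After op 19 (replace /hv/alw 66): {"hv":{"alw":66,"bgt":11,"eq":21,"kj":48},"tt":87,"wfx":52}
After op 20 (replace /hv/eq 86): {"hv":{"alw":66,"bgt":11,"eq":86,"kj":48},"tt":87,"wfx":52}
After op 21 (replace /hv 15): {"hv":15,"tt":87,"wfx":52}

Answer: {"hv":15,"tt":87,"wfx":52}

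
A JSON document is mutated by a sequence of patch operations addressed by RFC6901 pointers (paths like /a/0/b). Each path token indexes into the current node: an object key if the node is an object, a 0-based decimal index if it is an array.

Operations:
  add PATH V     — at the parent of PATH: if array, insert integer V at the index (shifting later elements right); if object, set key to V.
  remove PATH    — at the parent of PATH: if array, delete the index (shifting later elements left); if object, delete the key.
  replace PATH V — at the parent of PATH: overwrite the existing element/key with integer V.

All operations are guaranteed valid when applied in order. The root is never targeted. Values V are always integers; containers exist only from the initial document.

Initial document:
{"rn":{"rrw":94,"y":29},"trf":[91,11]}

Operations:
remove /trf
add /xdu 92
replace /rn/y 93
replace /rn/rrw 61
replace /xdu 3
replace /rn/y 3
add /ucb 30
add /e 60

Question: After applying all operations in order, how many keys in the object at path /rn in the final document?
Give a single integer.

After op 1 (remove /trf): {"rn":{"rrw":94,"y":29}}
After op 2 (add /xdu 92): {"rn":{"rrw":94,"y":29},"xdu":92}
After op 3 (replace /rn/y 93): {"rn":{"rrw":94,"y":93},"xdu":92}
After op 4 (replace /rn/rrw 61): {"rn":{"rrw":61,"y":93},"xdu":92}
After op 5 (replace /xdu 3): {"rn":{"rrw":61,"y":93},"xdu":3}
After op 6 (replace /rn/y 3): {"rn":{"rrw":61,"y":3},"xdu":3}
After op 7 (add /ucb 30): {"rn":{"rrw":61,"y":3},"ucb":30,"xdu":3}
After op 8 (add /e 60): {"e":60,"rn":{"rrw":61,"y":3},"ucb":30,"xdu":3}
Size at path /rn: 2

Answer: 2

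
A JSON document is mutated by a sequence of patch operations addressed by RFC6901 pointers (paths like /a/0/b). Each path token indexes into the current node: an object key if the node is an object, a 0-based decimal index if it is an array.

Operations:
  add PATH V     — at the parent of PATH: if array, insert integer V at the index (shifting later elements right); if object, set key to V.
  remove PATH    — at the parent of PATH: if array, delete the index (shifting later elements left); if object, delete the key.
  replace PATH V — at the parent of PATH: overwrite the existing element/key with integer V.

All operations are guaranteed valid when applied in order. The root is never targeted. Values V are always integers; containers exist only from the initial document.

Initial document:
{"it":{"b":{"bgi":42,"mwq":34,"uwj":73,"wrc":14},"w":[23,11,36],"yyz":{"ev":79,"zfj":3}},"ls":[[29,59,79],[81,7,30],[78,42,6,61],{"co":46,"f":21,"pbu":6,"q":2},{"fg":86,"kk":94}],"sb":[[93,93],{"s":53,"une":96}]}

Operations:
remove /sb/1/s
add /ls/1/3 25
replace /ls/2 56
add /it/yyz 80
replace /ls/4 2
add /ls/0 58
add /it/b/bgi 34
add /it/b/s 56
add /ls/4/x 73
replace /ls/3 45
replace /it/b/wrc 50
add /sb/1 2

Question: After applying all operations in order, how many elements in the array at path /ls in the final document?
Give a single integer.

After op 1 (remove /sb/1/s): {"it":{"b":{"bgi":42,"mwq":34,"uwj":73,"wrc":14},"w":[23,11,36],"yyz":{"ev":79,"zfj":3}},"ls":[[29,59,79],[81,7,30],[78,42,6,61],{"co":46,"f":21,"pbu":6,"q":2},{"fg":86,"kk":94}],"sb":[[93,93],{"une":96}]}
After op 2 (add /ls/1/3 25): {"it":{"b":{"bgi":42,"mwq":34,"uwj":73,"wrc":14},"w":[23,11,36],"yyz":{"ev":79,"zfj":3}},"ls":[[29,59,79],[81,7,30,25],[78,42,6,61],{"co":46,"f":21,"pbu":6,"q":2},{"fg":86,"kk":94}],"sb":[[93,93],{"une":96}]}
After op 3 (replace /ls/2 56): {"it":{"b":{"bgi":42,"mwq":34,"uwj":73,"wrc":14},"w":[23,11,36],"yyz":{"ev":79,"zfj":3}},"ls":[[29,59,79],[81,7,30,25],56,{"co":46,"f":21,"pbu":6,"q":2},{"fg":86,"kk":94}],"sb":[[93,93],{"une":96}]}
After op 4 (add /it/yyz 80): {"it":{"b":{"bgi":42,"mwq":34,"uwj":73,"wrc":14},"w":[23,11,36],"yyz":80},"ls":[[29,59,79],[81,7,30,25],56,{"co":46,"f":21,"pbu":6,"q":2},{"fg":86,"kk":94}],"sb":[[93,93],{"une":96}]}
After op 5 (replace /ls/4 2): {"it":{"b":{"bgi":42,"mwq":34,"uwj":73,"wrc":14},"w":[23,11,36],"yyz":80},"ls":[[29,59,79],[81,7,30,25],56,{"co":46,"f":21,"pbu":6,"q":2},2],"sb":[[93,93],{"une":96}]}
After op 6 (add /ls/0 58): {"it":{"b":{"bgi":42,"mwq":34,"uwj":73,"wrc":14},"w":[23,11,36],"yyz":80},"ls":[58,[29,59,79],[81,7,30,25],56,{"co":46,"f":21,"pbu":6,"q":2},2],"sb":[[93,93],{"une":96}]}
After op 7 (add /it/b/bgi 34): {"it":{"b":{"bgi":34,"mwq":34,"uwj":73,"wrc":14},"w":[23,11,36],"yyz":80},"ls":[58,[29,59,79],[81,7,30,25],56,{"co":46,"f":21,"pbu":6,"q":2},2],"sb":[[93,93],{"une":96}]}
After op 8 (add /it/b/s 56): {"it":{"b":{"bgi":34,"mwq":34,"s":56,"uwj":73,"wrc":14},"w":[23,11,36],"yyz":80},"ls":[58,[29,59,79],[81,7,30,25],56,{"co":46,"f":21,"pbu":6,"q":2},2],"sb":[[93,93],{"une":96}]}
After op 9 (add /ls/4/x 73): {"it":{"b":{"bgi":34,"mwq":34,"s":56,"uwj":73,"wrc":14},"w":[23,11,36],"yyz":80},"ls":[58,[29,59,79],[81,7,30,25],56,{"co":46,"f":21,"pbu":6,"q":2,"x":73},2],"sb":[[93,93],{"une":96}]}
After op 10 (replace /ls/3 45): {"it":{"b":{"bgi":34,"mwq":34,"s":56,"uwj":73,"wrc":14},"w":[23,11,36],"yyz":80},"ls":[58,[29,59,79],[81,7,30,25],45,{"co":46,"f":21,"pbu":6,"q":2,"x":73},2],"sb":[[93,93],{"une":96}]}
After op 11 (replace /it/b/wrc 50): {"it":{"b":{"bgi":34,"mwq":34,"s":56,"uwj":73,"wrc":50},"w":[23,11,36],"yyz":80},"ls":[58,[29,59,79],[81,7,30,25],45,{"co":46,"f":21,"pbu":6,"q":2,"x":73},2],"sb":[[93,93],{"une":96}]}
After op 12 (add /sb/1 2): {"it":{"b":{"bgi":34,"mwq":34,"s":56,"uwj":73,"wrc":50},"w":[23,11,36],"yyz":80},"ls":[58,[29,59,79],[81,7,30,25],45,{"co":46,"f":21,"pbu":6,"q":2,"x":73},2],"sb":[[93,93],2,{"une":96}]}
Size at path /ls: 6

Answer: 6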